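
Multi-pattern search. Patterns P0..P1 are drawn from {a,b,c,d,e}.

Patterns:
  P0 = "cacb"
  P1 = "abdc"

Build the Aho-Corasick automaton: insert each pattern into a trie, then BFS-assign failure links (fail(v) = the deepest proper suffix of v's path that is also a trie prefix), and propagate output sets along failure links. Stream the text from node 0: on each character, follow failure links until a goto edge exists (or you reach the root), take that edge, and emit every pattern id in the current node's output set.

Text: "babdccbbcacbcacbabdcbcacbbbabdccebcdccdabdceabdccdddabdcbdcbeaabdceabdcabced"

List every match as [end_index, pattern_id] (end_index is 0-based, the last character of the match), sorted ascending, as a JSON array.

Construct AC machine:
Trie (insert patterns):
  n0 'ε': a→5 c→1
  n1 'c': a→2
  n2 'ca': c→3
  n3 'cac': b→4
  n4 'cacb': ·  [P0 ends]
  n5 'a': b→6
  n6 'ab': d→7
  n7 'abd': c→8
  n8 'abdc': ·  [P1 ends]

BFS fail/out derivation:
  fail(1) 'c': from fail(0)=0 chase 'c': 0 ⇒ 0;  out=∅∪out(0)=∅
  fail(5) 'a': from fail(0)=0 chase 'a': 0 ⇒ 0;  out=∅∪out(0)=∅
  fail(2) 'ca': from fail(1)=0 chase 'a': 0 ⇒ 5;  out=∅∪out(5)=∅
  fail(6) 'ab': from fail(5)=0 chase 'b': 0 ⇒ 0;  out=∅∪out(0)=∅
  fail(3) 'cac': from fail(2)=5 chase 'c': 5→0 ⇒ 1;  out=∅∪out(1)=∅
  fail(7) 'abd': from fail(6)=0 chase 'd': 0 ⇒ 0;  out=∅∪out(0)=∅
  fail(4) 'cacb': from fail(3)=1 chase 'b': 1→0 ⇒ 0;  out={0}∪out(0)={0}
  fail(8) 'abdc': from fail(7)=0 chase 'c': 0 ⇒ 1;  out={1}∪out(1)={1}

Scan:
[0] read 'b'  n0⇒n0
[1] read 'a'  n0⇒n5
[2] read 'b'  n5⇒n6
[3] read 'd'  n6⇒n7
[4] read 'c'  n7⇒n8  ** P1@[1:4]
[5] read 'c'  n8⇒n1 ·f
[6] read 'b'  n1⇒n0 ·f
[7] read 'b'  n0⇒n0
[8] read 'c'  n0⇒n1
[9] read 'a'  n1⇒n2
[10] read 'c'  n2⇒n3
[11] read 'b'  n3⇒n4  ** P0@[8:11]
[12] read 'c'  n4⇒n1 ·f
[13] read 'a'  n1⇒n2
[14] read 'c'  n2⇒n3
[15] read 'b'  n3⇒n4  ** P0@[12:15]
[16] read 'a'  n4⇒n5 ·f
[17] read 'b'  n5⇒n6
[18] read 'd'  n6⇒n7
[19] read 'c'  n7⇒n8  ** P1@[16:19]
[20] read 'b'  n8⇒n0 ·f
[21] read 'c'  n0⇒n1
[22] read 'a'  n1⇒n2
[23] read 'c'  n2⇒n3
[24] read 'b'  n3⇒n4  ** P0@[21:24]
[25] read 'b'  n4⇒n0 ·f
[26] read 'b'  n0⇒n0
[27] read 'a'  n0⇒n5
[28] read 'b'  n5⇒n6
[29] read 'd'  n6⇒n7
[30] read 'c'  n7⇒n8  ** P1@[27:30]
[31] read 'c'  n8⇒n1 ·f
[32] read 'e'  n1⇒n0 ·f
[33] read 'b'  n0⇒n0
[34] read 'c'  n0⇒n1
[35] read 'd'  n1⇒n0 ·f
[36] read 'c'  n0⇒n1
[37] read 'c'  n1⇒n1 ·f
[38] read 'd'  n1⇒n0 ·f
[39] read 'a'  n0⇒n5
[40] read 'b'  n5⇒n6
[41] read 'd'  n6⇒n7
[42] read 'c'  n7⇒n8  ** P1@[39:42]
[43] read 'e'  n8⇒n0 ·f
[44] read 'a'  n0⇒n5
[45] read 'b'  n5⇒n6
[46] read 'd'  n6⇒n7
[47] read 'c'  n7⇒n8  ** P1@[44:47]
[48] read 'c'  n8⇒n1 ·f
[49] read 'd'  n1⇒n0 ·f
[50] read 'd'  n0⇒n0
[51] read 'd'  n0⇒n0
[52] read 'a'  n0⇒n5
[53] read 'b'  n5⇒n6
[54] read 'd'  n6⇒n7
[55] read 'c'  n7⇒n8  ** P1@[52:55]
[56] read 'b'  n8⇒n0 ·f
[57] read 'd'  n0⇒n0
[58] read 'c'  n0⇒n1
[59] read 'b'  n1⇒n0 ·f
[60] read 'e'  n0⇒n0
[61] read 'a'  n0⇒n5
[62] read 'a'  n5⇒n5 ·f
[63] read 'b'  n5⇒n6
[64] read 'd'  n6⇒n7
[65] read 'c'  n7⇒n8  ** P1@[62:65]
[66] read 'e'  n8⇒n0 ·f
[67] read 'a'  n0⇒n5
[68] read 'b'  n5⇒n6
[69] read 'd'  n6⇒n7
[70] read 'c'  n7⇒n8  ** P1@[67:70]
[71] read 'a'  n8⇒n2 ·f
[72] read 'b'  n2⇒n6 ·f
[73] read 'c'  n6⇒n1 ·f
[74] read 'e'  n1⇒n0 ·f
[75] read 'd'  n0⇒n0

All matches (sorted): [[4,1],[11,0],[15,0],[19,1],[24,0],[30,1],[42,1],[47,1],[55,1],[65,1],[70,1]]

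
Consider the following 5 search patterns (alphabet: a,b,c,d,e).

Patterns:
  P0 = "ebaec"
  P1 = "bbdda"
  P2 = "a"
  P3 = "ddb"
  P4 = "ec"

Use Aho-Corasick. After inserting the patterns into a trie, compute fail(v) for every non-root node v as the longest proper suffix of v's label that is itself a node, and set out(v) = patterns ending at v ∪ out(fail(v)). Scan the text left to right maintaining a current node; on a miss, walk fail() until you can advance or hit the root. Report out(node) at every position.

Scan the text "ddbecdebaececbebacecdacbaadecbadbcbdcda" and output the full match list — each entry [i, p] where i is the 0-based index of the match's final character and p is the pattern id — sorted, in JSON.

Construct AC machine:
Trie nodes:
  0='ε' goto a→11 b→6 d→12 e→1
  1='e' goto b→2 c→15
  2='eb' goto a→3
  3='eba' goto e→4
  4='ebae' goto c→5
  5='ebaec' goto ·  ←P0
  6='b' goto b→7
  7='bb' goto d→8
  8='bbd' goto d→9
  9='bbdd' goto a→10
  10='bbdda' goto ·  ←P1
  11='a' goto ·  ←P2
  12='d' goto d→13
  13='dd' goto b→14
  14='ddb' goto ·  ←P3
  15='ec' goto ·  ←P4

BFS fail/out derivation:
  fail(1) 'e': from fail(0)=0 chase 'e': 0 ⇒ 0;  out=∅∪out(0)=∅
  fail(6) 'b': from fail(0)=0 chase 'b': 0 ⇒ 0;  out=∅∪out(0)=∅
  fail(11) 'a': from fail(0)=0 chase 'a': 0 ⇒ 0;  out={2}∪out(0)={2}
  fail(12) 'd': from fail(0)=0 chase 'd': 0 ⇒ 0;  out=∅∪out(0)=∅
  fail(2) 'eb': from fail(1)=0 chase 'b': 0 ⇒ 6;  out=∅∪out(6)=∅
  fail(7) 'bb': from fail(6)=0 chase 'b': 0 ⇒ 6;  out=∅∪out(6)=∅
  fail(13) 'dd': from fail(12)=0 chase 'd': 0 ⇒ 12;  out=∅∪out(12)=∅
  fail(15) 'ec': from fail(1)=0 chase 'c': 0 ⇒ 0;  out={4}∪out(0)={4}
  fail(3) 'eba': from fail(2)=6 chase 'a': 6→0 ⇒ 11;  out=∅∪out(11)={2}
  fail(8) 'bbd': from fail(7)=6 chase 'd': 6→0 ⇒ 12;  out=∅∪out(12)=∅
  fail(14) 'ddb': from fail(13)=12 chase 'b': 12→0 ⇒ 6;  out={3}∪out(6)={3}
  fail(4) 'ebae': from fail(3)=11 chase 'e': 11→0 ⇒ 1;  out=∅∪out(1)=∅
  fail(9) 'bbdd': from fail(8)=12 chase 'd': 12 ⇒ 13;  out=∅∪out(13)=∅
  fail(5) 'ebaec': from fail(4)=1 chase 'c': 1 ⇒ 15;  out={0}∪out(15)={0,4}
  fail(10) 'bbdda': from fail(9)=13 chase 'a': 13→12→0 ⇒ 11;  out={1}∪out(11)={1,2}

Run:
pos 0 'd': at 12
pos 1 'd': at 13
pos 2 'b': at 14  → match P3@[0:2]
pos 3 'e': at 1 (fail-walked)
pos 4 'c': at 15  → match P4@[3:4]
pos 5 'd': at 12 (fail-walked)
pos 6 'e': at 1 (fail-walked)
pos 7 'b': at 2
pos 8 'a': at 3  → match P2@[8:8]
pos 9 'e': at 4
pos 10 'c': at 5  → match P0@[6:10],P4@[9:10]
pos 11 'e': at 1 (fail-walked)
pos 12 'c': at 15  → match P4@[11:12]
pos 13 'b': at 6 (fail-walked)
pos 14 'e': at 1 (fail-walked)
pos 15 'b': at 2
pos 16 'a': at 3  → match P2@[16:16]
pos 17 'c': at 0 (fail-walked)
pos 18 'e': at 1
pos 19 'c': at 15  → match P4@[18:19]
pos 20 'd': at 12 (fail-walked)
pos 21 'a': at 11 (fail-walked)  → match P2@[21:21]
pos 22 'c': at 0 (fail-walked)
pos 23 'b': at 6
pos 24 'a': at 11 (fail-walked)  → match P2@[24:24]
pos 25 'a': at 11 (fail-walked)  → match P2@[25:25]
pos 26 'd': at 12 (fail-walked)
pos 27 'e': at 1 (fail-walked)
pos 28 'c': at 15  → match P4@[27:28]
pos 29 'b': at 6 (fail-walked)
pos 30 'a': at 11 (fail-walked)  → match P2@[30:30]
pos 31 'd': at 12 (fail-walked)
pos 32 'b': at 6 (fail-walked)
pos 33 'c': at 0 (fail-walked)
pos 34 'b': at 6
pos 35 'd': at 12 (fail-walked)
pos 36 'c': at 0 (fail-walked)
pos 37 'd': at 12
pos 38 'a': at 11 (fail-walked)  → match P2@[38:38]

Result: [[2,3],[4,4],[8,2],[10,0],[10,4],[12,4],[16,2],[19,4],[21,2],[24,2],[25,2],[28,4],[30,2],[38,2]]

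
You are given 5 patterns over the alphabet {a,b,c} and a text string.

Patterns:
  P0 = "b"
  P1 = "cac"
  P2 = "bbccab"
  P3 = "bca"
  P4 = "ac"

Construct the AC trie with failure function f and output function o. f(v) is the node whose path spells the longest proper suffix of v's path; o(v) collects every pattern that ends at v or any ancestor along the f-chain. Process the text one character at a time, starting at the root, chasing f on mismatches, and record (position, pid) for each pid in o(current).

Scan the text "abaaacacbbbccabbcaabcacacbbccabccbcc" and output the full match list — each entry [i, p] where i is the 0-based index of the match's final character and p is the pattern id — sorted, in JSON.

Build:
Trie (insert patterns):
  0='ε' goto a→12 b→1 c→2
  1='b' goto b→5 c→10  [P0 ends]
  2='c' goto a→3
  3='ca' goto c→4
  4='cac' goto ·  [P1 ends]
  5='bb' goto c→6
  6='bbc' goto c→7
  7='bbcc' goto a→8
  8='bbcca' goto b→9
  9='bbccab' goto ·  [P2 ends]
  10='bc' goto a→11
  11='bca' goto ·  [P3 ends]
  12='a' goto c→13
  13='ac' goto ·  [P4 ends]

BFS fail/out derivation:
  n1('b'): parent n0 fail=0; on 'b' 0 → fail=0;  out {0}∪∅={0}
  n2('c'): parent n0 fail=0; on 'c' 0 → fail=0;  out ∅∪∅=∅
  n12('a'): parent n0 fail=0; on 'a' 0 → fail=0;  out ∅∪∅=∅
  n3('ca'): parent n2 fail=0; on 'a' 0 → fail=12;  out ∅∪∅=∅
  n5('bb'): parent n1 fail=0; on 'b' 0 → fail=1;  out ∅∪{0}={0}
  n10('bc'): parent n1 fail=0; on 'c' 0 → fail=2;  out ∅∪∅=∅
  n13('ac'): parent n12 fail=0; on 'c' 0 → fail=2;  out {4}∪∅={4}
  n4('cac'): parent n3 fail=12; on 'c' 12 → fail=13;  out {1}∪{4}={1,4}
  n6('bbc'): parent n5 fail=1; on 'c' 1 → fail=10;  out ∅∪∅=∅
  n11('bca'): parent n10 fail=2; on 'a' 2 → fail=3;  out {3}∪∅={3}
  n7('bbcc'): parent n6 fail=10; on 'c' 10→2→0 → fail=2;  out ∅∪∅=∅
  n8('bbcca'): parent n7 fail=2; on 'a' 2 → fail=3;  out ∅∪∅=∅
  n9('bbccab'): parent n8 fail=3; on 'b' 3→12→0 → fail=1;  out {2}∪{0}={0,2}

Run:
[0] read 'a'  n0⇒n12
[1] read 'b'  n12⇒n1 (fail-walked)  ** P0@[1:1]
[2] read 'a'  n1⇒n12 (fail-walked)
[3] read 'a'  n12⇒n12 (fail-walked)
[4] read 'a'  n12⇒n12 (fail-walked)
[5] read 'c'  n12⇒n13  ** P4@[4:5]
[6] read 'a'  n13⇒n3 (fail-walked)
[7] read 'c'  n3⇒n4  ** P1@[5:7],P4@[6:7]
[8] read 'b'  n4⇒n1 (fail-walked)  ** P0@[8:8]
[9] read 'b'  n1⇒n5  ** P0@[9:9]
[10] read 'b'  n5⇒n5 (fail-walked)  ** P0@[10:10]
[11] read 'c'  n5⇒n6
[12] read 'c'  n6⇒n7
[13] read 'a'  n7⇒n8
[14] read 'b'  n8⇒n9  ** P0@[14:14],P2@[9:14]
[15] read 'b'  n9⇒n5 (fail-walked)  ** P0@[15:15]
[16] read 'c'  n5⇒n6
[17] read 'a'  n6⇒n11 (fail-walked)  ** P3@[15:17]
[18] read 'a'  n11⇒n12 (fail-walked)
[19] read 'b'  n12⇒n1 (fail-walked)  ** P0@[19:19]
[20] read 'c'  n1⇒n10
[21] read 'a'  n10⇒n11  ** P3@[19:21]
[22] read 'c'  n11⇒n4 (fail-walked)  ** P1@[20:22],P4@[21:22]
[23] read 'a'  n4⇒n3 (fail-walked)
[24] read 'c'  n3⇒n4  ** P1@[22:24],P4@[23:24]
[25] read 'b'  n4⇒n1 (fail-walked)  ** P0@[25:25]
[26] read 'b'  n1⇒n5  ** P0@[26:26]
[27] read 'c'  n5⇒n6
[28] read 'c'  n6⇒n7
[29] read 'a'  n7⇒n8
[30] read 'b'  n8⇒n9  ** P0@[30:30],P2@[25:30]
[31] read 'c'  n9⇒n10 (fail-walked)
[32] read 'c'  n10⇒n2 (fail-walked)
[33] read 'b'  n2⇒n1 (fail-walked)  ** P0@[33:33]
[34] read 'c'  n1⇒n10
[35] read 'c'  n10⇒n2 (fail-walked)

Result: [[1,0],[5,4],[7,1],[7,4],[8,0],[9,0],[10,0],[14,0],[14,2],[15,0],[17,3],[19,0],[21,3],[22,1],[22,4],[24,1],[24,4],[25,0],[26,0],[30,0],[30,2],[33,0]]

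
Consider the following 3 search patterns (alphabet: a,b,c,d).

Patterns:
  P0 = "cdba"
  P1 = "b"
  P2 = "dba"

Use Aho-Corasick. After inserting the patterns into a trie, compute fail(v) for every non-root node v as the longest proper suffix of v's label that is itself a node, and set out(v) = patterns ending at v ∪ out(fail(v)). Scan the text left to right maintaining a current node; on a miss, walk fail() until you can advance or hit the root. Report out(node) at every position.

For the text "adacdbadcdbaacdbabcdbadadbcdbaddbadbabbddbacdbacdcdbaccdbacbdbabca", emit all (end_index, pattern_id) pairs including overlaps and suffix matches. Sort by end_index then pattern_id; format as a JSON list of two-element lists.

Construct AC machine:
Trie (insert patterns):
  0='ε' goto b→5 c→1 d→6
  1='c' goto d→2
  2='cd' goto b→3
  3='cdb' goto a→4
  4='cdba' goto ·  [P0 ends]
  5='b' goto ·  [P1 ends]
  6='d' goto b→7
  7='db' goto a→8
  8='dba' goto ·  [P2 ends]

Failure links (BFS by depth):
  fail(1) 'c': from fail(0)=0 chase 'c': 0 ⇒ 0;  out=∅∪out(0)=∅
  fail(5) 'b': from fail(0)=0 chase 'b': 0 ⇒ 0;  out={1}∪out(0)={1}
  fail(6) 'd': from fail(0)=0 chase 'd': 0 ⇒ 0;  out=∅∪out(0)=∅
  fail(2) 'cd': from fail(1)=0 chase 'd': 0 ⇒ 6;  out=∅∪out(6)=∅
  fail(7) 'db': from fail(6)=0 chase 'b': 0 ⇒ 5;  out=∅∪out(5)={1}
  fail(3) 'cdb': from fail(2)=6 chase 'b': 6 ⇒ 7;  out=∅∪out(7)={1}
  fail(8) 'dba': from fail(7)=5 chase 'a': 5→0 ⇒ 0;  out={2}∪out(0)={2}
  fail(4) 'cdba': from fail(3)=7 chase 'a': 7 ⇒ 8;  out={0}∪out(8)={0,2}

Text stream:
[0] read 'a'  n0⇒n0
[1] read 'd'  n0⇒n6
[2] read 'a'  n6⇒n0 (fail-walked)
[3] read 'c'  n0⇒n1
[4] read 'd'  n1⇒n2
[5] read 'b'  n2⇒n3  ** P1@[5:5]
[6] read 'a'  n3⇒n4  ** P0@[3:6],P2@[4:6]
[7] read 'd'  n4⇒n6 (fail-walked)
[8] read 'c'  n6⇒n1 (fail-walked)
[9] read 'd'  n1⇒n2
[10] read 'b'  n2⇒n3  ** P1@[10:10]
[11] read 'a'  n3⇒n4  ** P0@[8:11],P2@[9:11]
[12] read 'a'  n4⇒n0 (fail-walked)
[13] read 'c'  n0⇒n1
[14] read 'd'  n1⇒n2
[15] read 'b'  n2⇒n3  ** P1@[15:15]
[16] read 'a'  n3⇒n4  ** P0@[13:16],P2@[14:16]
[17] read 'b'  n4⇒n5 (fail-walked)  ** P1@[17:17]
[18] read 'c'  n5⇒n1 (fail-walked)
[19] read 'd'  n1⇒n2
[20] read 'b'  n2⇒n3  ** P1@[20:20]
[21] read 'a'  n3⇒n4  ** P0@[18:21],P2@[19:21]
[22] read 'd'  n4⇒n6 (fail-walked)
[23] read 'a'  n6⇒n0 (fail-walked)
[24] read 'd'  n0⇒n6
[25] read 'b'  n6⇒n7  ** P1@[25:25]
[26] read 'c'  n7⇒n1 (fail-walked)
[27] read 'd'  n1⇒n2
[28] read 'b'  n2⇒n3  ** P1@[28:28]
[29] read 'a'  n3⇒n4  ** P0@[26:29],P2@[27:29]
[30] read 'd'  n4⇒n6 (fail-walked)
[31] read 'd'  n6⇒n6 (fail-walked)
[32] read 'b'  n6⇒n7  ** P1@[32:32]
[33] read 'a'  n7⇒n8  ** P2@[31:33]
[34] read 'd'  n8⇒n6 (fail-walked)
[35] read 'b'  n6⇒n7  ** P1@[35:35]
[36] read 'a'  n7⇒n8  ** P2@[34:36]
[37] read 'b'  n8⇒n5 (fail-walked)  ** P1@[37:37]
[38] read 'b'  n5⇒n5 (fail-walked)  ** P1@[38:38]
[39] read 'd'  n5⇒n6 (fail-walked)
[40] read 'd'  n6⇒n6 (fail-walked)
[41] read 'b'  n6⇒n7  ** P1@[41:41]
[42] read 'a'  n7⇒n8  ** P2@[40:42]
[43] read 'c'  n8⇒n1 (fail-walked)
[44] read 'd'  n1⇒n2
[45] read 'b'  n2⇒n3  ** P1@[45:45]
[46] read 'a'  n3⇒n4  ** P0@[43:46],P2@[44:46]
[47] read 'c'  n4⇒n1 (fail-walked)
[48] read 'd'  n1⇒n2
[49] read 'c'  n2⇒n1 (fail-walked)
[50] read 'd'  n1⇒n2
[51] read 'b'  n2⇒n3  ** P1@[51:51]
[52] read 'a'  n3⇒n4  ** P0@[49:52],P2@[50:52]
[53] read 'c'  n4⇒n1 (fail-walked)
[54] read 'c'  n1⇒n1 (fail-walked)
[55] read 'd'  n1⇒n2
[56] read 'b'  n2⇒n3  ** P1@[56:56]
[57] read 'a'  n3⇒n4  ** P0@[54:57],P2@[55:57]
[58] read 'c'  n4⇒n1 (fail-walked)
[59] read 'b'  n1⇒n5 (fail-walked)  ** P1@[59:59]
[60] read 'd'  n5⇒n6 (fail-walked)
[61] read 'b'  n6⇒n7  ** P1@[61:61]
[62] read 'a'  n7⇒n8  ** P2@[60:62]
[63] read 'b'  n8⇒n5 (fail-walked)  ** P1@[63:63]
[64] read 'c'  n5⇒n1 (fail-walked)
[65] read 'a'  n1⇒n0 (fail-walked)

Result: [[5,1],[6,0],[6,2],[10,1],[11,0],[11,2],[15,1],[16,0],[16,2],[17,1],[20,1],[21,0],[21,2],[25,1],[28,1],[29,0],[29,2],[32,1],[33,2],[35,1],[36,2],[37,1],[38,1],[41,1],[42,2],[45,1],[46,0],[46,2],[51,1],[52,0],[52,2],[56,1],[57,0],[57,2],[59,1],[61,1],[62,2],[63,1]]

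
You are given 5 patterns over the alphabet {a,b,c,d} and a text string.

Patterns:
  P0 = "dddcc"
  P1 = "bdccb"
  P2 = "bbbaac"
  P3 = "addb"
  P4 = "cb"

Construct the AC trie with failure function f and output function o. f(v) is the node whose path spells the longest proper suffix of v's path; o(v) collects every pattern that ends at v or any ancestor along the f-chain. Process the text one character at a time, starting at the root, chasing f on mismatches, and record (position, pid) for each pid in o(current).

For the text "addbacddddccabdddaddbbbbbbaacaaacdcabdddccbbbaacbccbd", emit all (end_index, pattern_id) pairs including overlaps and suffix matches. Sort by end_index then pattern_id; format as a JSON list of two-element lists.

Construct AC machine:
Trie nodes:
  n0 'ε': a→16 b→6 c→20 d→1
  n1 'd': d→2
  n2 'dd': d→3
  n3 'ddd': c→4
  n4 'dddc': c→5
  n5 'dddcc': ·  [P0 ends]
  n6 'b': b→11 d→7
  n7 'bd': c→8
  n8 'bdc': c→9
  n9 'bdcc': b→10
  n10 'bdccb': ·  [P1 ends]
  n11 'bb': b→12
  n12 'bbb': a→13
  n13 'bbba': a→14
  n14 'bbbaa': c→15
  n15 'bbbaac': ·  [P2 ends]
  n16 'a': d→17
  n17 'ad': d→18
  n18 'add': b→19
  n19 'addb': ·  [P3 ends]
  n20 'c': b→21
  n21 'cb': ·  [P4 ends]

Failure links (BFS by depth):
  n1('d'): parent n0 fail=0; on 'd' 0 → fail=0;  out ∅∪∅=∅
  n6('b'): parent n0 fail=0; on 'b' 0 → fail=0;  out ∅∪∅=∅
  n16('a'): parent n0 fail=0; on 'a' 0 → fail=0;  out ∅∪∅=∅
  n20('c'): parent n0 fail=0; on 'c' 0 → fail=0;  out ∅∪∅=∅
  n2('dd'): parent n1 fail=0; on 'd' 0 → fail=1;  out ∅∪∅=∅
  n7('bd'): parent n6 fail=0; on 'd' 0 → fail=1;  out ∅∪∅=∅
  n11('bb'): parent n6 fail=0; on 'b' 0 → fail=6;  out ∅∪∅=∅
  n17('ad'): parent n16 fail=0; on 'd' 0 → fail=1;  out ∅∪∅=∅
  n21('cb'): parent n20 fail=0; on 'b' 0 → fail=6;  out {4}∪∅={4}
  n3('ddd'): parent n2 fail=1; on 'd' 1 → fail=2;  out ∅∪∅=∅
  n8('bdc'): parent n7 fail=1; on 'c' 1→0 → fail=20;  out ∅∪∅=∅
  n12('bbb'): parent n11 fail=6; on 'b' 6 → fail=11;  out ∅∪∅=∅
  n18('add'): parent n17 fail=1; on 'd' 1 → fail=2;  out ∅∪∅=∅
  n4('dddc'): parent n3 fail=2; on 'c' 2→1→0 → fail=20;  out ∅∪∅=∅
  n9('bdcc'): parent n8 fail=20; on 'c' 20→0 → fail=20;  out ∅∪∅=∅
  n13('bbba'): parent n12 fail=11; on 'a' 11→6→0 → fail=16;  out ∅∪∅=∅
  n19('addb'): parent n18 fail=2; on 'b' 2→1→0 → fail=6;  out {3}∪∅={3}
  n5('dddcc'): parent n4 fail=20; on 'c' 20→0 → fail=20;  out {0}∪∅={0}
  n10('bdccb'): parent n9 fail=20; on 'b' 20 → fail=21;  out {1}∪{4}={1,4}
  n14('bbbaa'): parent n13 fail=16; on 'a' 16→0 → fail=16;  out ∅∪∅=∅
  n15('bbbaac'): parent n14 fail=16; on 'c' 16→0 → fail=20;  out {2}∪∅={2}

Run:
i=0 'a': node 0→16
i=1 'd': node 16→17
i=2 'd': node 17→18
i=3 'b': node 18→19  → match P3@[0:3]
i=4 'a': node 19→16 (fail-walked)
i=5 'c': node 16→20 (fail-walked)
i=6 'd': node 20→1 (fail-walked)
i=7 'd': node 1→2
i=8 'd': node 2→3
i=9 'd': node 3→3 (fail-walked)
i=10 'c': node 3→4
i=11 'c': node 4→5  → match P0@[7:11]
i=12 'a': node 5→16 (fail-walked)
i=13 'b': node 16→6 (fail-walked)
i=14 'd': node 6→7
i=15 'd': node 7→2 (fail-walked)
i=16 'd': node 2→3
i=17 'a': node 3→16 (fail-walked)
i=18 'd': node 16→17
i=19 'd': node 17→18
i=20 'b': node 18→19  → match P3@[17:20]
i=21 'b': node 19→11 (fail-walked)
i=22 'b': node 11→12
i=23 'b': node 12→12 (fail-walked)
i=24 'b': node 12→12 (fail-walked)
i=25 'b': node 12→12 (fail-walked)
i=26 'a': node 12→13
i=27 'a': node 13→14
i=28 'c': node 14→15  → match P2@[23:28]
i=29 'a': node 15→16 (fail-walked)
i=30 'a': node 16→16 (fail-walked)
i=31 'a': node 16→16 (fail-walked)
i=32 'c': node 16→20 (fail-walked)
i=33 'd': node 20→1 (fail-walked)
i=34 'c': node 1→20 (fail-walked)
i=35 'a': node 20→16 (fail-walked)
i=36 'b': node 16→6 (fail-walked)
i=37 'd': node 6→7
i=38 'd': node 7→2 (fail-walked)
i=39 'd': node 2→3
i=40 'c': node 3→4
i=41 'c': node 4→5  → match P0@[37:41]
i=42 'b': node 5→21 (fail-walked)  → match P4@[41:42]
i=43 'b': node 21→11 (fail-walked)
i=44 'b': node 11→12
i=45 'a': node 12→13
i=46 'a': node 13→14
i=47 'c': node 14→15  → match P2@[42:47]
i=48 'b': node 15→21 (fail-walked)  → match P4@[47:48]
i=49 'c': node 21→20 (fail-walked)
i=50 'c': node 20→20 (fail-walked)
i=51 'b': node 20→21  → match P4@[50:51]
i=52 'd': node 21→7 (fail-walked)

All matches (sorted): [[3,3],[11,0],[20,3],[28,2],[41,0],[42,4],[47,2],[48,4],[51,4]]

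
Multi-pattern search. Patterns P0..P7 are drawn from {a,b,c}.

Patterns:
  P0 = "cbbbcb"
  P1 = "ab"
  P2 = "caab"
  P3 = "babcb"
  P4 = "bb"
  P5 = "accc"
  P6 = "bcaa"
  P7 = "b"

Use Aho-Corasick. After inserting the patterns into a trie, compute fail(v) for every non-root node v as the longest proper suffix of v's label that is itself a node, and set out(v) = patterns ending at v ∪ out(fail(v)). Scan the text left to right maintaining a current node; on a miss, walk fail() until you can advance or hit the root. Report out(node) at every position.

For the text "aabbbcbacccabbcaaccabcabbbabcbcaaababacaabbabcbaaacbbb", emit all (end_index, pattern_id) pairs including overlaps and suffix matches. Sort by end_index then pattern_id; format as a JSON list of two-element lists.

Construct AC machine:
Trie nodes:
  0='ε' goto a→7 b→12 c→1
  1='c' goto a→9 b→2
  2='cb' goto b→3
  3='cbb' goto b→4
  4='cbbb' goto c→5
  5='cbbbc' goto b→6
  6='cbbbcb' goto ·  [P0 ends]
  7='a' goto b→8 c→18
  8='ab' goto ·  [P1 ends]
  9='ca' goto a→10
  10='caa' goto b→11
  11='caab' goto ·  [P2 ends]
  12='b' goto a→13 b→17 c→21  [P7 ends]
  13='ba' goto b→14
  14='bab' goto c→15
  15='babc' goto b→16
  16='babcb' goto ·  [P3 ends]
  17='bb' goto ·  [P4 ends]
  18='ac' goto c→19
  19='acc' goto c→20
  20='accc' goto ·  [P5 ends]
  21='bc' goto a→22
  22='bca' goto a→23
  23='bcaa' goto ·  [P6 ends]

Failure links (BFS by depth):
  n1('c'): parent n0 fail=0; on 'c' 0 → fail=0;  out ∅∪∅=∅
  n7('a'): parent n0 fail=0; on 'a' 0 → fail=0;  out ∅∪∅=∅
  n12('b'): parent n0 fail=0; on 'b' 0 → fail=0;  out {7}∪∅={7}
  n2('cb'): parent n1 fail=0; on 'b' 0 → fail=12;  out ∅∪{7}={7}
  n8('ab'): parent n7 fail=0; on 'b' 0 → fail=12;  out {1}∪{7}={1,7}
  n9('ca'): parent n1 fail=0; on 'a' 0 → fail=7;  out ∅∪∅=∅
  n13('ba'): parent n12 fail=0; on 'a' 0 → fail=7;  out ∅∪∅=∅
  n17('bb'): parent n12 fail=0; on 'b' 0 → fail=12;  out {4}∪{7}={4,7}
  n18('ac'): parent n7 fail=0; on 'c' 0 → fail=1;  out ∅∪∅=∅
  n21('bc'): parent n12 fail=0; on 'c' 0 → fail=1;  out ∅∪∅=∅
  n3('cbb'): parent n2 fail=12; on 'b' 12 → fail=17;  out ∅∪{4,7}={4,7}
  n10('caa'): parent n9 fail=7; on 'a' 7→0 → fail=7;  out ∅∪∅=∅
  n14('bab'): parent n13 fail=7; on 'b' 7 → fail=8;  out ∅∪{1,7}={1,7}
  n19('acc'): parent n18 fail=1; on 'c' 1→0 → fail=1;  out ∅∪∅=∅
  n22('bca'): parent n21 fail=1; on 'a' 1 → fail=9;  out ∅∪∅=∅
  n4('cbbb'): parent n3 fail=17; on 'b' 17→12 → fail=17;  out ∅∪{4,7}={4,7}
  n11('caab'): parent n10 fail=7; on 'b' 7 → fail=8;  out {2}∪{1,7}={1,2,7}
  n15('babc'): parent n14 fail=8; on 'c' 8→12 → fail=21;  out ∅∪∅=∅
  n20('accc'): parent n19 fail=1; on 'c' 1→0 → fail=1;  out {5}∪∅={5}
  n23('bcaa'): parent n22 fail=9; on 'a' 9 → fail=10;  out {6}∪∅={6}
  n5('cbbbc'): parent n4 fail=17; on 'c' 17→12 → fail=21;  out ∅∪∅=∅
  n16('babcb'): parent n15 fail=21; on 'b' 21→1 → fail=2;  out {3}∪{7}={3,7}
  n6('cbbbcb'): parent n5 fail=21; on 'b' 21→1 → fail=2;  out {0}∪{7}={0,7}

Run:
i=0 'a': node 0→7
i=1 'a': node 7→7 (fail-walked)
i=2 'b': node 7→8  ** P1@[1:2],P7@[2:2]
i=3 'b': node 8→17 (fail-walked)  ** P4@[2:3],P7@[3:3]
i=4 'b': node 17→17 (fail-walked)  ** P4@[3:4],P7@[4:4]
i=5 'c': node 17→21 (fail-walked)
i=6 'b': node 21→2 (fail-walked)  ** P7@[6:6]
i=7 'a': node 2→13 (fail-walked)
i=8 'c': node 13→18 (fail-walked)
i=9 'c': node 18→19
i=10 'c': node 19→20  ** P5@[7:10]
i=11 'a': node 20→9 (fail-walked)
i=12 'b': node 9→8 (fail-walked)  ** P1@[11:12],P7@[12:12]
i=13 'b': node 8→17 (fail-walked)  ** P4@[12:13],P7@[13:13]
i=14 'c': node 17→21 (fail-walked)
i=15 'a': node 21→22
i=16 'a': node 22→23  ** P6@[13:16]
i=17 'c': node 23→18 (fail-walked)
i=18 'c': node 18→19
i=19 'a': node 19→9 (fail-walked)
i=20 'b': node 9→8 (fail-walked)  ** P1@[19:20],P7@[20:20]
i=21 'c': node 8→21 (fail-walked)
i=22 'a': node 21→22
i=23 'b': node 22→8 (fail-walked)  ** P1@[22:23],P7@[23:23]
i=24 'b': node 8→17 (fail-walked)  ** P4@[23:24],P7@[24:24]
i=25 'b': node 17→17 (fail-walked)  ** P4@[24:25],P7@[25:25]
i=26 'a': node 17→13 (fail-walked)
i=27 'b': node 13→14  ** P1@[26:27],P7@[27:27]
i=28 'c': node 14→15
i=29 'b': node 15→16  ** P3@[25:29],P7@[29:29]
i=30 'c': node 16→21 (fail-walked)
i=31 'a': node 21→22
i=32 'a': node 22→23  ** P6@[29:32]
i=33 'a': node 23→7 (fail-walked)
i=34 'b': node 7→8  ** P1@[33:34],P7@[34:34]
i=35 'a': node 8→13 (fail-walked)
i=36 'b': node 13→14  ** P1@[35:36],P7@[36:36]
i=37 'a': node 14→13 (fail-walked)
i=38 'c': node 13→18 (fail-walked)
i=39 'a': node 18→9 (fail-walked)
i=40 'a': node 9→10
i=41 'b': node 10→11  ** P1@[40:41],P2@[38:41],P7@[41:41]
i=42 'b': node 11→17 (fail-walked)  ** P4@[41:42],P7@[42:42]
i=43 'a': node 17→13 (fail-walked)
i=44 'b': node 13→14  ** P1@[43:44],P7@[44:44]
i=45 'c': node 14→15
i=46 'b': node 15→16  ** P3@[42:46],P7@[46:46]
i=47 'a': node 16→13 (fail-walked)
i=48 'a': node 13→7 (fail-walked)
i=49 'a': node 7→7 (fail-walked)
i=50 'c': node 7→18
i=51 'b': node 18→2 (fail-walked)  ** P7@[51:51]
i=52 'b': node 2→3  ** P4@[51:52],P7@[52:52]
i=53 'b': node 3→4  ** P4@[52:53],P7@[53:53]

All matches (sorted): [[2,1],[2,7],[3,4],[3,7],[4,4],[4,7],[6,7],[10,5],[12,1],[12,7],[13,4],[13,7],[16,6],[20,1],[20,7],[23,1],[23,7],[24,4],[24,7],[25,4],[25,7],[27,1],[27,7],[29,3],[29,7],[32,6],[34,1],[34,7],[36,1],[36,7],[41,1],[41,2],[41,7],[42,4],[42,7],[44,1],[44,7],[46,3],[46,7],[51,7],[52,4],[52,7],[53,4],[53,7]]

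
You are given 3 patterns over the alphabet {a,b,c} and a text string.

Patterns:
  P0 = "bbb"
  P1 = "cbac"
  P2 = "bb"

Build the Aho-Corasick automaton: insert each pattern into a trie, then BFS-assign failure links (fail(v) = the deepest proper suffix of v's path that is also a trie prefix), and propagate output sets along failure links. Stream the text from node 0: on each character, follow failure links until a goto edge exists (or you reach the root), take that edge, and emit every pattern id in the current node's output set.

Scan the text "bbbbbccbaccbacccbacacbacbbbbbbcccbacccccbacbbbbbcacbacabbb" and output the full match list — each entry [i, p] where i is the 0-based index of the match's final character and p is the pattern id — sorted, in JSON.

Construct AC machine:
Trie (insert patterns):
  n0 'ε': b→1 c→4
  n1 'b': b→2
  n2 'bb': b→3  [P2 ends]
  n3 'bbb': ·  [P0 ends]
  n4 'c': b→5
  n5 'cb': a→6
  n6 'cba': c→7
  n7 'cbac': ·  [P1 ends]

Failure links (BFS by depth):
  n1('b'): parent n0 fail=0; on 'b' 0 → fail=0;  out ∅∪∅=∅
  n4('c'): parent n0 fail=0; on 'c' 0 → fail=0;  out ∅∪∅=∅
  n2('bb'): parent n1 fail=0; on 'b' 0 → fail=1;  out {2}∪∅={2}
  n5('cb'): parent n4 fail=0; on 'b' 0 → fail=1;  out ∅∪∅=∅
  n3('bbb'): parent n2 fail=1; on 'b' 1 → fail=2;  out {0}∪{2}={0,2}
  n6('cba'): parent n5 fail=1; on 'a' 1→0 → fail=0;  out ∅∪∅=∅
  n7('cbac'): parent n6 fail=0; on 'c' 0 → fail=4;  out {1}∪∅={1}

Run:
pos 0 'b': at 1
pos 1 'b': at 2  emit P2@[0:1]
pos 2 'b': at 3  emit P0@[0:2],P2@[1:2]
pos 3 'b': at 3 ·f  emit P0@[1:3],P2@[2:3]
pos 4 'b': at 3 ·f  emit P0@[2:4],P2@[3:4]
pos 5 'c': at 4 ·f
pos 6 'c': at 4 ·f
pos 7 'b': at 5
pos 8 'a': at 6
pos 9 'c': at 7  emit P1@[6:9]
pos 10 'c': at 4 ·f
pos 11 'b': at 5
pos 12 'a': at 6
pos 13 'c': at 7  emit P1@[10:13]
pos 14 'c': at 4 ·f
pos 15 'c': at 4 ·f
pos 16 'b': at 5
pos 17 'a': at 6
pos 18 'c': at 7  emit P1@[15:18]
pos 19 'a': at 0 ·f
pos 20 'c': at 4
pos 21 'b': at 5
pos 22 'a': at 6
pos 23 'c': at 7  emit P1@[20:23]
pos 24 'b': at 5 ·f
pos 25 'b': at 2 ·f  emit P2@[24:25]
pos 26 'b': at 3  emit P0@[24:26],P2@[25:26]
pos 27 'b': at 3 ·f  emit P0@[25:27],P2@[26:27]
pos 28 'b': at 3 ·f  emit P0@[26:28],P2@[27:28]
pos 29 'b': at 3 ·f  emit P0@[27:29],P2@[28:29]
pos 30 'c': at 4 ·f
pos 31 'c': at 4 ·f
pos 32 'c': at 4 ·f
pos 33 'b': at 5
pos 34 'a': at 6
pos 35 'c': at 7  emit P1@[32:35]
pos 36 'c': at 4 ·f
pos 37 'c': at 4 ·f
pos 38 'c': at 4 ·f
pos 39 'c': at 4 ·f
pos 40 'b': at 5
pos 41 'a': at 6
pos 42 'c': at 7  emit P1@[39:42]
pos 43 'b': at 5 ·f
pos 44 'b': at 2 ·f  emit P2@[43:44]
pos 45 'b': at 3  emit P0@[43:45],P2@[44:45]
pos 46 'b': at 3 ·f  emit P0@[44:46],P2@[45:46]
pos 47 'b': at 3 ·f  emit P0@[45:47],P2@[46:47]
pos 48 'c': at 4 ·f
pos 49 'a': at 0 ·f
pos 50 'c': at 4
pos 51 'b': at 5
pos 52 'a': at 6
pos 53 'c': at 7  emit P1@[50:53]
pos 54 'a': at 0 ·f
pos 55 'b': at 1
pos 56 'b': at 2  emit P2@[55:56]
pos 57 'b': at 3  emit P0@[55:57],P2@[56:57]

All matches (sorted): [[1,2],[2,0],[2,2],[3,0],[3,2],[4,0],[4,2],[9,1],[13,1],[18,1],[23,1],[25,2],[26,0],[26,2],[27,0],[27,2],[28,0],[28,2],[29,0],[29,2],[35,1],[42,1],[44,2],[45,0],[45,2],[46,0],[46,2],[47,0],[47,2],[53,1],[56,2],[57,0],[57,2]]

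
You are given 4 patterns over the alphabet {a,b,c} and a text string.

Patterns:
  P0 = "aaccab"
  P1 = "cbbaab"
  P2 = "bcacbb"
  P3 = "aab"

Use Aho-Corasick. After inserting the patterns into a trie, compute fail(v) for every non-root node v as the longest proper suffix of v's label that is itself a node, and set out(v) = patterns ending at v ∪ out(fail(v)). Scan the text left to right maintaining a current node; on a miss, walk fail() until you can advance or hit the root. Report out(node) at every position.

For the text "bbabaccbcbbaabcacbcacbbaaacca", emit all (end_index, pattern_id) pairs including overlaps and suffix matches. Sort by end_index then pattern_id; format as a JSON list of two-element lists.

Build:
Trie nodes:
  n0 'ε': a→1 b→13 c→7
  n1 'a': a→2
  n2 'aa': b→19 c→3
  n3 'aac': c→4
  n4 'aacc': a→5
  n5 'aacca': b→6
  n6 'aaccab': ·  [P0 ends]
  n7 'c': b→8
  n8 'cb': b→9
  n9 'cbb': a→10
  n10 'cbba': a→11
  n11 'cbbaa': b→12
  n12 'cbbaab': ·  [P1 ends]
  n13 'b': c→14
  n14 'bc': a→15
  n15 'bca': c→16
  n16 'bcac': b→17
  n17 'bcacb': b→18
  n18 'bcacbb': ·  [P2 ends]
  n19 'aab': ·  [P3 ends]

Failure links (BFS by depth):
  n1('a'): parent n0 fail=0; on 'a' 0 → fail=0;  out ∅∪∅=∅
  n7('c'): parent n0 fail=0; on 'c' 0 → fail=0;  out ∅∪∅=∅
  n13('b'): parent n0 fail=0; on 'b' 0 → fail=0;  out ∅∪∅=∅
  n2('aa'): parent n1 fail=0; on 'a' 0 → fail=1;  out ∅∪∅=∅
  n8('cb'): parent n7 fail=0; on 'b' 0 → fail=13;  out ∅∪∅=∅
  n14('bc'): parent n13 fail=0; on 'c' 0 → fail=7;  out ∅∪∅=∅
  n3('aac'): parent n2 fail=1; on 'c' 1→0 → fail=7;  out ∅∪∅=∅
  n9('cbb'): parent n8 fail=13; on 'b' 13→0 → fail=13;  out ∅∪∅=∅
  n15('bca'): parent n14 fail=7; on 'a' 7→0 → fail=1;  out ∅∪∅=∅
  n19('aab'): parent n2 fail=1; on 'b' 1→0 → fail=13;  out {3}∪∅={3}
  n4('aacc'): parent n3 fail=7; on 'c' 7→0 → fail=7;  out ∅∪∅=∅
  n10('cbba'): parent n9 fail=13; on 'a' 13→0 → fail=1;  out ∅∪∅=∅
  n16('bcac'): parent n15 fail=1; on 'c' 1→0 → fail=7;  out ∅∪∅=∅
  n5('aacca'): parent n4 fail=7; on 'a' 7→0 → fail=1;  out ∅∪∅=∅
  n11('cbbaa'): parent n10 fail=1; on 'a' 1 → fail=2;  out ∅∪∅=∅
  n17('bcacb'): parent n16 fail=7; on 'b' 7 → fail=8;  out ∅∪∅=∅
  n6('aaccab'): parent n5 fail=1; on 'b' 1→0 → fail=13;  out {0}∪∅={0}
  n12('cbbaab'): parent n11 fail=2; on 'b' 2 → fail=19;  out {1}∪{3}={1,3}
  n18('bcacbb'): parent n17 fail=8; on 'b' 8 → fail=9;  out {2}∪∅={2}

Text stream:
pos 0 'b': at 13
pos 1 'b': at 13 (fail-walked)
pos 2 'a': at 1 (fail-walked)
pos 3 'b': at 13 (fail-walked)
pos 4 'a': at 1 (fail-walked)
pos 5 'c': at 7 (fail-walked)
pos 6 'c': at 7 (fail-walked)
pos 7 'b': at 8
pos 8 'c': at 14 (fail-walked)
pos 9 'b': at 8 (fail-walked)
pos 10 'b': at 9
pos 11 'a': at 10
pos 12 'a': at 11
pos 13 'b': at 12  ** P1@[8:13],P3@[11:13]
pos 14 'c': at 14 (fail-walked)
pos 15 'a': at 15
pos 16 'c': at 16
pos 17 'b': at 17
pos 18 'c': at 14 (fail-walked)
pos 19 'a': at 15
pos 20 'c': at 16
pos 21 'b': at 17
pos 22 'b': at 18  ** P2@[17:22]
pos 23 'a': at 10 (fail-walked)
pos 24 'a': at 11
pos 25 'a': at 2 (fail-walked)
pos 26 'c': at 3
pos 27 'c': at 4
pos 28 'a': at 5

Result: [[13,1],[13,3],[22,2]]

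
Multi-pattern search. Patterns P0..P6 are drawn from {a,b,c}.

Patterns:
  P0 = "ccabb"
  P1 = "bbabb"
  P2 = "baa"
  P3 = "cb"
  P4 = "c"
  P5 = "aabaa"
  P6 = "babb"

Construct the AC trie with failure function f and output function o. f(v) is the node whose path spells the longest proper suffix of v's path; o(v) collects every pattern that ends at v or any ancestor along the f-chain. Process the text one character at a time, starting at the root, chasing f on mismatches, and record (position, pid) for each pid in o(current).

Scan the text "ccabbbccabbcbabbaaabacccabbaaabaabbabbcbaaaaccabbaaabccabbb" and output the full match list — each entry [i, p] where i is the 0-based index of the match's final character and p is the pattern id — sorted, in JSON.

Build automaton:
Trie (insert patterns):
  0='ε' goto a→14 b→6 c→1
  1='c' goto b→13 c→2  [P4 ends]
  2='cc' goto a→3
  3='cca' goto b→4
  4='ccab' goto b→5
  5='ccabb' goto ·  [P0 ends]
  6='b' goto a→11 b→7
  7='bb' goto a→8
  8='bba' goto b→9
  9='bbab' goto b→10
  10='bbabb' goto ·  [P1 ends]
  11='ba' goto a→12 b→19
  12='baa' goto ·  [P2 ends]
  13='cb' goto ·  [P3 ends]
  14='a' goto a→15
  15='aa' goto b→16
  16='aab' goto a→17
  17='aaba' goto a→18
  18='aabaa' goto ·  [P5 ends]
  19='bab' goto b→20
  20='babb' goto ·  [P6 ends]

BFS fail/out derivation:
  fail(1) 'c': from fail(0)=0 chase 'c': 0 ⇒ 0;  out={4}∪out(0)={4}
  fail(6) 'b': from fail(0)=0 chase 'b': 0 ⇒ 0;  out=∅∪out(0)=∅
  fail(14) 'a': from fail(0)=0 chase 'a': 0 ⇒ 0;  out=∅∪out(0)=∅
  fail(2) 'cc': from fail(1)=0 chase 'c': 0 ⇒ 1;  out=∅∪out(1)={4}
  fail(7) 'bb': from fail(6)=0 chase 'b': 0 ⇒ 6;  out=∅∪out(6)=∅
  fail(11) 'ba': from fail(6)=0 chase 'a': 0 ⇒ 14;  out=∅∪out(14)=∅
  fail(13) 'cb': from fail(1)=0 chase 'b': 0 ⇒ 6;  out={3}∪out(6)={3}
  fail(15) 'aa': from fail(14)=0 chase 'a': 0 ⇒ 14;  out=∅∪out(14)=∅
  fail(3) 'cca': from fail(2)=1 chase 'a': 1→0 ⇒ 14;  out=∅∪out(14)=∅
  fail(8) 'bba': from fail(7)=6 chase 'a': 6 ⇒ 11;  out=∅∪out(11)=∅
  fail(12) 'baa': from fail(11)=14 chase 'a': 14 ⇒ 15;  out={2}∪out(15)={2}
  fail(16) 'aab': from fail(15)=14 chase 'b': 14→0 ⇒ 6;  out=∅∪out(6)=∅
  fail(19) 'bab': from fail(11)=14 chase 'b': 14→0 ⇒ 6;  out=∅∪out(6)=∅
  fail(4) 'ccab': from fail(3)=14 chase 'b': 14→0 ⇒ 6;  out=∅∪out(6)=∅
  fail(9) 'bbab': from fail(8)=11 chase 'b': 11 ⇒ 19;  out=∅∪out(19)=∅
  fail(17) 'aaba': from fail(16)=6 chase 'a': 6 ⇒ 11;  out=∅∪out(11)=∅
  fail(20) 'babb': from fail(19)=6 chase 'b': 6 ⇒ 7;  out={6}∪out(7)={6}
  fail(5) 'ccabb': from fail(4)=6 chase 'b': 6 ⇒ 7;  out={0}∪out(7)={0}
  fail(10) 'bbabb': from fail(9)=19 chase 'b': 19 ⇒ 20;  out={1}∪out(20)={1,6}
  fail(18) 'aabaa': from fail(17)=11 chase 'a': 11 ⇒ 12;  out={5}∪out(12)={2,5}

Text stream:
i=0 'c': node 0→1  → match P4@[0:0]
i=1 'c': node 1→2  → match P4@[1:1]
i=2 'a': node 2→3
i=3 'b': node 3→4
i=4 'b': node 4→5  → match P0@[0:4]
i=5 'b': node 5→7 (fail-walked)
i=6 'c': node 7→1 (fail-walked)  → match P4@[6:6]
i=7 'c': node 1→2  → match P4@[7:7]
i=8 'a': node 2→3
i=9 'b': node 3→4
i=10 'b': node 4→5  → match P0@[6:10]
i=11 'c': node 5→1 (fail-walked)  → match P4@[11:11]
i=12 'b': node 1→13  → match P3@[11:12]
i=13 'a': node 13→11 (fail-walked)
i=14 'b': node 11→19
i=15 'b': node 19→20  → match P6@[12:15]
i=16 'a': node 20→8 (fail-walked)
i=17 'a': node 8→12 (fail-walked)  → match P2@[15:17]
i=18 'a': node 12→15 (fail-walked)
i=19 'b': node 15→16
i=20 'a': node 16→17
i=21 'c': node 17→1 (fail-walked)  → match P4@[21:21]
i=22 'c': node 1→2  → match P4@[22:22]
i=23 'c': node 2→2 (fail-walked)  → match P4@[23:23]
i=24 'a': node 2→3
i=25 'b': node 3→4
i=26 'b': node 4→5  → match P0@[22:26]
i=27 'a': node 5→8 (fail-walked)
i=28 'a': node 8→12 (fail-walked)  → match P2@[26:28]
i=29 'a': node 12→15 (fail-walked)
i=30 'b': node 15→16
i=31 'a': node 16→17
i=32 'a': node 17→18  → match P2@[30:32],P5@[28:32]
i=33 'b': node 18→16 (fail-walked)
i=34 'b': node 16→7 (fail-walked)
i=35 'a': node 7→8
i=36 'b': node 8→9
i=37 'b': node 9→10  → match P1@[33:37],P6@[34:37]
i=38 'c': node 10→1 (fail-walked)  → match P4@[38:38]
i=39 'b': node 1→13  → match P3@[38:39]
i=40 'a': node 13→11 (fail-walked)
i=41 'a': node 11→12  → match P2@[39:41]
i=42 'a': node 12→15 (fail-walked)
i=43 'a': node 15→15 (fail-walked)
i=44 'c': node 15→1 (fail-walked)  → match P4@[44:44]
i=45 'c': node 1→2  → match P4@[45:45]
i=46 'a': node 2→3
i=47 'b': node 3→4
i=48 'b': node 4→5  → match P0@[44:48]
i=49 'a': node 5→8 (fail-walked)
i=50 'a': node 8→12 (fail-walked)  → match P2@[48:50]
i=51 'a': node 12→15 (fail-walked)
i=52 'b': node 15→16
i=53 'c': node 16→1 (fail-walked)  → match P4@[53:53]
i=54 'c': node 1→2  → match P4@[54:54]
i=55 'a': node 2→3
i=56 'b': node 3→4
i=57 'b': node 4→5  → match P0@[53:57]
i=58 'b': node 5→7 (fail-walked)

All matches (sorted): [[0,4],[1,4],[4,0],[6,4],[7,4],[10,0],[11,4],[12,3],[15,6],[17,2],[21,4],[22,4],[23,4],[26,0],[28,2],[32,2],[32,5],[37,1],[37,6],[38,4],[39,3],[41,2],[44,4],[45,4],[48,0],[50,2],[53,4],[54,4],[57,0]]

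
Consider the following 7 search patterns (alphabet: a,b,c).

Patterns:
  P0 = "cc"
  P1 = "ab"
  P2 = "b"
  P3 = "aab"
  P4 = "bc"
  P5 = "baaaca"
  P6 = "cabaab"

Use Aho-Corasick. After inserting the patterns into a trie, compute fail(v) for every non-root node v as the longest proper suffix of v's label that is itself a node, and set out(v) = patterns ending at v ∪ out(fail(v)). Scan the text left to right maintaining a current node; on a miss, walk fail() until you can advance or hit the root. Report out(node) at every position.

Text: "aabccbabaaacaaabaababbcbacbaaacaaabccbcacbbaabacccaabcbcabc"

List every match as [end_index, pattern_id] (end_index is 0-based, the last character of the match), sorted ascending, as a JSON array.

Build automaton:
Trie nodes:
  0='ε' goto a→3 b→5 c→1
  1='c' goto a→14 c→2
  2='cc' goto ·  [P0 ends]
  3='a' goto a→6 b→4
  4='ab' goto ·  [P1 ends]
  5='b' goto a→9 c→8  [P2 ends]
  6='aa' goto b→7
  7='aab' goto ·  [P3 ends]
  8='bc' goto ·  [P4 ends]
  9='ba' goto a→10
  10='baa' goto a→11
  11='baaa' goto c→12
  12='baaac' goto a→13
  13='baaaca' goto ·  [P5 ends]
  14='ca' goto b→15
  15='cab' goto a→16
  16='caba' goto a→17
  17='cabaa' goto b→18
  18='cabaab' goto ·  [P6 ends]

Failure links (BFS by depth):
  n1('c'): parent n0 fail=0; on 'c' 0 → fail=0;  out ∅∪∅=∅
  n3('a'): parent n0 fail=0; on 'a' 0 → fail=0;  out ∅∪∅=∅
  n5('b'): parent n0 fail=0; on 'b' 0 → fail=0;  out {2}∪∅={2}
  n2('cc'): parent n1 fail=0; on 'c' 0 → fail=1;  out {0}∪∅={0}
  n4('ab'): parent n3 fail=0; on 'b' 0 → fail=5;  out {1}∪{2}={1,2}
  n6('aa'): parent n3 fail=0; on 'a' 0 → fail=3;  out ∅∪∅=∅
  n8('bc'): parent n5 fail=0; on 'c' 0 → fail=1;  out {4}∪∅={4}
  n9('ba'): parent n5 fail=0; on 'a' 0 → fail=3;  out ∅∪∅=∅
  n14('ca'): parent n1 fail=0; on 'a' 0 → fail=3;  out ∅∪∅=∅
  n7('aab'): parent n6 fail=3; on 'b' 3 → fail=4;  out {3}∪{1,2}={1,2,3}
  n10('baa'): parent n9 fail=3; on 'a' 3 → fail=6;  out ∅∪∅=∅
  n15('cab'): parent n14 fail=3; on 'b' 3 → fail=4;  out ∅∪{1,2}={1,2}
  n11('baaa'): parent n10 fail=6; on 'a' 6→3 → fail=6;  out ∅∪∅=∅
  n16('caba'): parent n15 fail=4; on 'a' 4→5 → fail=9;  out ∅∪∅=∅
  n12('baaac'): parent n11 fail=6; on 'c' 6→3→0 → fail=1;  out ∅∪∅=∅
  n17('cabaa'): parent n16 fail=9; on 'a' 9 → fail=10;  out ∅∪∅=∅
  n13('baaaca'): parent n12 fail=1; on 'a' 1 → fail=14;  out {5}∪∅={5}
  n18('cabaab'): parent n17 fail=10; on 'b' 10→6 → fail=7;  out {6}∪{1,2,3}={1,2,3,6}

Run:
[0] read 'a'  n0⇒n3
[1] read 'a'  n3⇒n6
[2] read 'b'  n6⇒n7  ** P1@[1:2],P2@[2:2],P3@[0:2]
[3] read 'c'  n7⇒n8 (fail-walked)  ** P4@[2:3]
[4] read 'c'  n8⇒n2 (fail-walked)  ** P0@[3:4]
[5] read 'b'  n2⇒n5 (fail-walked)  ** P2@[5:5]
[6] read 'a'  n5⇒n9
[7] read 'b'  n9⇒n4 (fail-walked)  ** P1@[6:7],P2@[7:7]
[8] read 'a'  n4⇒n9 (fail-walked)
[9] read 'a'  n9⇒n10
[10] read 'a'  n10⇒n11
[11] read 'c'  n11⇒n12
[12] read 'a'  n12⇒n13  ** P5@[7:12]
[13] read 'a'  n13⇒n6 (fail-walked)
[14] read 'a'  n6⇒n6 (fail-walked)
[15] read 'b'  n6⇒n7  ** P1@[14:15],P2@[15:15],P3@[13:15]
[16] read 'a'  n7⇒n9 (fail-walked)
[17] read 'a'  n9⇒n10
[18] read 'b'  n10⇒n7 (fail-walked)  ** P1@[17:18],P2@[18:18],P3@[16:18]
[19] read 'a'  n7⇒n9 (fail-walked)
[20] read 'b'  n9⇒n4 (fail-walked)  ** P1@[19:20],P2@[20:20]
[21] read 'b'  n4⇒n5 (fail-walked)  ** P2@[21:21]
[22] read 'c'  n5⇒n8  ** P4@[21:22]
[23] read 'b'  n8⇒n5 (fail-walked)  ** P2@[23:23]
[24] read 'a'  n5⇒n9
[25] read 'c'  n9⇒n1 (fail-walked)
[26] read 'b'  n1⇒n5 (fail-walked)  ** P2@[26:26]
[27] read 'a'  n5⇒n9
[28] read 'a'  n9⇒n10
[29] read 'a'  n10⇒n11
[30] read 'c'  n11⇒n12
[31] read 'a'  n12⇒n13  ** P5@[26:31]
[32] read 'a'  n13⇒n6 (fail-walked)
[33] read 'a'  n6⇒n6 (fail-walked)
[34] read 'b'  n6⇒n7  ** P1@[33:34],P2@[34:34],P3@[32:34]
[35] read 'c'  n7⇒n8 (fail-walked)  ** P4@[34:35]
[36] read 'c'  n8⇒n2 (fail-walked)  ** P0@[35:36]
[37] read 'b'  n2⇒n5 (fail-walked)  ** P2@[37:37]
[38] read 'c'  n5⇒n8  ** P4@[37:38]
[39] read 'a'  n8⇒n14 (fail-walked)
[40] read 'c'  n14⇒n1 (fail-walked)
[41] read 'b'  n1⇒n5 (fail-walked)  ** P2@[41:41]
[42] read 'b'  n5⇒n5 (fail-walked)  ** P2@[42:42]
[43] read 'a'  n5⇒n9
[44] read 'a'  n9⇒n10
[45] read 'b'  n10⇒n7 (fail-walked)  ** P1@[44:45],P2@[45:45],P3@[43:45]
[46] read 'a'  n7⇒n9 (fail-walked)
[47] read 'c'  n9⇒n1 (fail-walked)
[48] read 'c'  n1⇒n2  ** P0@[47:48]
[49] read 'c'  n2⇒n2 (fail-walked)  ** P0@[48:49]
[50] read 'a'  n2⇒n14 (fail-walked)
[51] read 'a'  n14⇒n6 (fail-walked)
[52] read 'b'  n6⇒n7  ** P1@[51:52],P2@[52:52],P3@[50:52]
[53] read 'c'  n7⇒n8 (fail-walked)  ** P4@[52:53]
[54] read 'b'  n8⇒n5 (fail-walked)  ** P2@[54:54]
[55] read 'c'  n5⇒n8  ** P4@[54:55]
[56] read 'a'  n8⇒n14 (fail-walked)
[57] read 'b'  n14⇒n15  ** P1@[56:57],P2@[57:57]
[58] read 'c'  n15⇒n8 (fail-walked)  ** P4@[57:58]

Result: [[2,1],[2,2],[2,3],[3,4],[4,0],[5,2],[7,1],[7,2],[12,5],[15,1],[15,2],[15,3],[18,1],[18,2],[18,3],[20,1],[20,2],[21,2],[22,4],[23,2],[26,2],[31,5],[34,1],[34,2],[34,3],[35,4],[36,0],[37,2],[38,4],[41,2],[42,2],[45,1],[45,2],[45,3],[48,0],[49,0],[52,1],[52,2],[52,3],[53,4],[54,2],[55,4],[57,1],[57,2],[58,4]]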